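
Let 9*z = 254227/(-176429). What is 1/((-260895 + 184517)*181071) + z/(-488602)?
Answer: 8876624026924/27095035129471906641 ≈ 3.2761e-7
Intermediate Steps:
z = -254227/1587861 (z = (254227/(-176429))/9 = (254227*(-1/176429))/9 = (⅑)*(-254227/176429) = -254227/1587861 ≈ -0.16011)
1/((-260895 + 184517)*181071) + z/(-488602) = 1/((-260895 + 184517)*181071) - 254227/1587861/(-488602) = (1/181071)/(-76378) - 254227/1587861*(-1/488602) = -1/76378*1/181071 + 254227/775832060322 = -1/13829840838 + 254227/775832060322 = 8876624026924/27095035129471906641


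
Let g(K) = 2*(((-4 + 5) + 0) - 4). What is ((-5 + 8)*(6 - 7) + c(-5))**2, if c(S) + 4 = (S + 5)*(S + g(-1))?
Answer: 49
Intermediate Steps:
g(K) = -6 (g(K) = 2*((1 + 0) - 4) = 2*(1 - 4) = 2*(-3) = -6)
c(S) = -4 + (-6 + S)*(5 + S) (c(S) = -4 + (S + 5)*(S - 6) = -4 + (5 + S)*(-6 + S) = -4 + (-6 + S)*(5 + S))
((-5 + 8)*(6 - 7) + c(-5))**2 = ((-5 + 8)*(6 - 7) + (-34 + (-5)**2 - 1*(-5)))**2 = (3*(-1) + (-34 + 25 + 5))**2 = (-3 - 4)**2 = (-7)**2 = 49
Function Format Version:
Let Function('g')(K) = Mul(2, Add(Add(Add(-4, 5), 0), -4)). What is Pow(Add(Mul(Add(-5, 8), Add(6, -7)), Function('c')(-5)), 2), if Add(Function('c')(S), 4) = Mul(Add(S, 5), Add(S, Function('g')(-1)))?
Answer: 49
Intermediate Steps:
Function('g')(K) = -6 (Function('g')(K) = Mul(2, Add(Add(1, 0), -4)) = Mul(2, Add(1, -4)) = Mul(2, -3) = -6)
Function('c')(S) = Add(-4, Mul(Add(-6, S), Add(5, S))) (Function('c')(S) = Add(-4, Mul(Add(S, 5), Add(S, -6))) = Add(-4, Mul(Add(5, S), Add(-6, S))) = Add(-4, Mul(Add(-6, S), Add(5, S))))
Pow(Add(Mul(Add(-5, 8), Add(6, -7)), Function('c')(-5)), 2) = Pow(Add(Mul(Add(-5, 8), Add(6, -7)), Add(-34, Pow(-5, 2), Mul(-1, -5))), 2) = Pow(Add(Mul(3, -1), Add(-34, 25, 5)), 2) = Pow(Add(-3, -4), 2) = Pow(-7, 2) = 49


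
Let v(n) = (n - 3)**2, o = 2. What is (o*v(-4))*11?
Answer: 1078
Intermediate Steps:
v(n) = (-3 + n)**2
(o*v(-4))*11 = (2*(-3 - 4)**2)*11 = (2*(-7)**2)*11 = (2*49)*11 = 98*11 = 1078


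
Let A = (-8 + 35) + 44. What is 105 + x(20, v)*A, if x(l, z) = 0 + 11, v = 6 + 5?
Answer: 886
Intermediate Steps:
v = 11
A = 71 (A = 27 + 44 = 71)
x(l, z) = 11
105 + x(20, v)*A = 105 + 11*71 = 105 + 781 = 886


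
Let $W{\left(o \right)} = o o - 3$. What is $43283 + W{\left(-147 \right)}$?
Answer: $64889$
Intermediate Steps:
$W{\left(o \right)} = -3 + o^{2}$ ($W{\left(o \right)} = o^{2} - 3 = -3 + o^{2}$)
$43283 + W{\left(-147 \right)} = 43283 - \left(3 - \left(-147\right)^{2}\right) = 43283 + \left(-3 + 21609\right) = 43283 + 21606 = 64889$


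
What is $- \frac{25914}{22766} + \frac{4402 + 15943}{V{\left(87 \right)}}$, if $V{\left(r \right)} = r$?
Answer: $\frac{230459876}{990321} \approx 232.71$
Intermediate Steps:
$- \frac{25914}{22766} + \frac{4402 + 15943}{V{\left(87 \right)}} = - \frac{25914}{22766} + \frac{4402 + 15943}{87} = \left(-25914\right) \frac{1}{22766} + 20345 \cdot \frac{1}{87} = - \frac{12957}{11383} + \frac{20345}{87} = \frac{230459876}{990321}$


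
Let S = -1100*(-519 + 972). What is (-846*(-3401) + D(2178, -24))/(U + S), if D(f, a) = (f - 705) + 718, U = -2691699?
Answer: -2879437/3189999 ≈ -0.90265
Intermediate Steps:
D(f, a) = 13 + f (D(f, a) = (-705 + f) + 718 = 13 + f)
S = -498300 (S = -1100*453 = -498300)
(-846*(-3401) + D(2178, -24))/(U + S) = (-846*(-3401) + (13 + 2178))/(-2691699 - 498300) = (2877246 + 2191)/(-3189999) = 2879437*(-1/3189999) = -2879437/3189999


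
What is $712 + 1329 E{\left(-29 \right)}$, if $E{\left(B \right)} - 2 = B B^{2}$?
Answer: $-32409611$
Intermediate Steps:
$E{\left(B \right)} = 2 + B^{3}$ ($E{\left(B \right)} = 2 + B B^{2} = 2 + B^{3}$)
$712 + 1329 E{\left(-29 \right)} = 712 + 1329 \left(2 + \left(-29\right)^{3}\right) = 712 + 1329 \left(2 - 24389\right) = 712 + 1329 \left(-24387\right) = 712 - 32410323 = -32409611$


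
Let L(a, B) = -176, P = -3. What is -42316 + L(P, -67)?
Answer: -42492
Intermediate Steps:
-42316 + L(P, -67) = -42316 - 176 = -42492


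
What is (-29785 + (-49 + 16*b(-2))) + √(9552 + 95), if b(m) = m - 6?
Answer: -29962 + √9647 ≈ -29864.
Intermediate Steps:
b(m) = -6 + m
(-29785 + (-49 + 16*b(-2))) + √(9552 + 95) = (-29785 + (-49 + 16*(-6 - 2))) + √(9552 + 95) = (-29785 + (-49 + 16*(-8))) + √9647 = (-29785 + (-49 - 128)) + √9647 = (-29785 - 177) + √9647 = -29962 + √9647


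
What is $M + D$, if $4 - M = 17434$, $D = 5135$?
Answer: $-12295$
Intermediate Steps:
$M = -17430$ ($M = 4 - 17434 = -17430$)
$M + D = -17430 + 5135 = -12295$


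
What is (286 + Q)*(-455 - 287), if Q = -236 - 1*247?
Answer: 146174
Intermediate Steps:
Q = -483 (Q = -236 - 247 = -483)
(286 + Q)*(-455 - 287) = (286 - 483)*(-455 - 287) = -197*(-742) = 146174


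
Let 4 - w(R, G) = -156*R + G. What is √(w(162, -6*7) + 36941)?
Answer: √62259 ≈ 249.52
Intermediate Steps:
w(R, G) = 4 - G + 156*R (w(R, G) = 4 - (-156*R + G) = 4 - (G - 156*R) = 4 + (-G + 156*R) = 4 - G + 156*R)
√(w(162, -6*7) + 36941) = √((4 - (-6)*7 + 156*162) + 36941) = √((4 - 1*(-42) + 25272) + 36941) = √((4 + 42 + 25272) + 36941) = √(25318 + 36941) = √62259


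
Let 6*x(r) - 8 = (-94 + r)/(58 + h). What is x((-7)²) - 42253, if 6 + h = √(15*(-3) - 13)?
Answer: 5*(-50702*√58 + 2636513*I)/(6*(√58 - 52*I)) ≈ -42252.0 + 0.020681*I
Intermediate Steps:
h = -6 + I*√58 (h = -6 + √(15*(-3) - 13) = -6 + √(-45 - 13) = -6 + √(-58) = -6 + I*√58 ≈ -6.0 + 7.6158*I)
x(r) = 4/3 + (-94 + r)/(6*(52 + I*√58)) (x(r) = 4/3 + ((-94 + r)/(58 + (-6 + I*√58)))/6 = 4/3 + ((-94 + r)/(52 + I*√58))/6 = 4/3 + (-94 + r)/(6*(52 + I*√58)))
x((-7)²) - 42253 = (1434/1381 + (13/4143)*(-7)² + 47*I*√58/8286 - 1/16572*I*(-7)²*√58) - 42253 = (1434/1381 + (13/4143)*49 + 47*I*√58/8286 - 1/16572*I*49*√58) - 42253 = (1434/1381 + 637/4143 + 47*I*√58/8286 - 49*I*√58/16572) - 42253 = (4939/4143 + 15*I*√58/5524) - 42253 = -175049240/4143 + 15*I*√58/5524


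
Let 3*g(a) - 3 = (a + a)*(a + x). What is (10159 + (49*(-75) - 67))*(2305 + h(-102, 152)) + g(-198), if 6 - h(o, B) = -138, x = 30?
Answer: 15737410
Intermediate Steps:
g(a) = 1 + 2*a*(30 + a)/3 (g(a) = 1 + ((a + a)*(a + 30))/3 = 1 + ((2*a)*(30 + a))/3 = 1 + (2*a*(30 + a))/3 = 1 + 2*a*(30 + a)/3)
h(o, B) = 144 (h(o, B) = 6 - 1*(-138) = 6 + 138 = 144)
(10159 + (49*(-75) - 67))*(2305 + h(-102, 152)) + g(-198) = (10159 + (49*(-75) - 67))*(2305 + 144) + (1 + 20*(-198) + (2/3)*(-198)**2) = (10159 + (-3675 - 67))*2449 + (1 - 3960 + (2/3)*39204) = (10159 - 3742)*2449 + (1 - 3960 + 26136) = 6417*2449 + 22177 = 15715233 + 22177 = 15737410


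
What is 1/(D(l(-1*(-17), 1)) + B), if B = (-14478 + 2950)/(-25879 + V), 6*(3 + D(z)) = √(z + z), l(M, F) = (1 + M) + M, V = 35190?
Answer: -6613584678/24994754143 - 260084163*√70/24994754143 ≈ -0.35166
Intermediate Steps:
l(M, F) = 1 + 2*M
D(z) = -3 + √2*√z/6 (D(z) = -3 + √(z + z)/6 = -3 + √(2*z)/6 = -3 + (√2*√z)/6 = -3 + √2*√z/6)
B = -11528/9311 (B = (-14478 + 2950)/(-25879 + 35190) = -11528/9311 ≈ -1.2381)
1/(D(l(-1*(-17), 1)) + B) = 1/((-3 + √2*√(1 + 2*(-1*(-17)))/6) - 11528/9311) = 1/((-3 + √2*√(1 + 2*17)/6) - 11528/9311) = 1/((-3 + √2*√(1 + 34)/6) - 11528/9311) = 1/((-3 + √2*√35/6) - 11528/9311) = 1/((-3 + √70/6) - 11528/9311) = 1/(-39461/9311 + √70/6)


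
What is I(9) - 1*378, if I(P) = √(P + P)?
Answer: -378 + 3*√2 ≈ -373.76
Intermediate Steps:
I(P) = √2*√P (I(P) = √(2*P) = √2*√P)
I(9) - 1*378 = √2*√9 - 1*378 = √2*3 - 378 = 3*√2 - 378 = -378 + 3*√2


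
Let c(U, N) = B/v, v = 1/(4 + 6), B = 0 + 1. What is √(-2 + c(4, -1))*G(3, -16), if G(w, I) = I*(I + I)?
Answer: 1024*√2 ≈ 1448.2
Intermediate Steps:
G(w, I) = 2*I² (G(w, I) = I*(2*I) = 2*I²)
B = 1
v = ⅒ (v = 1/10 = ⅒ ≈ 0.10000)
c(U, N) = 10 (c(U, N) = 1/(⅒) = 1*10 = 10)
√(-2 + c(4, -1))*G(3, -16) = √(-2 + 10)*(2*(-16)²) = √8*(2*256) = (2*√2)*512 = 1024*√2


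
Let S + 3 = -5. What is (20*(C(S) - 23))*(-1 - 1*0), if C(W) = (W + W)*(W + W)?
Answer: -4660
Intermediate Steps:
S = -8 (S = -3 - 5 = -8)
C(W) = 4*W**2 (C(W) = (2*W)*(2*W) = 4*W**2)
(20*(C(S) - 23))*(-1 - 1*0) = (20*(4*(-8)**2 - 23))*(-1 - 1*0) = (20*(4*64 - 23))*(-1 + 0) = (20*(256 - 23))*(-1) = (20*233)*(-1) = 4660*(-1) = -4660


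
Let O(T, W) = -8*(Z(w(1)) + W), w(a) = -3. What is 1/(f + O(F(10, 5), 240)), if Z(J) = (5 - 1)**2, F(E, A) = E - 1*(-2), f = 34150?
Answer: 1/32102 ≈ 3.1151e-5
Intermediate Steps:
F(E, A) = 2 + E (F(E, A) = E + 2 = 2 + E)
Z(J) = 16 (Z(J) = 4**2 = 16)
O(T, W) = -128 - 8*W (O(T, W) = -8*(16 + W) = -128 - 8*W)
1/(f + O(F(10, 5), 240)) = 1/(34150 + (-128 - 8*240)) = 1/(34150 + (-128 - 1920)) = 1/(34150 - 2048) = 1/32102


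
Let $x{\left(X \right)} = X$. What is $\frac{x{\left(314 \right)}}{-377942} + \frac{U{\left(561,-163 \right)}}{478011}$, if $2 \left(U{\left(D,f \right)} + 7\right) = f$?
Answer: $- \frac{61181107}{60220144454} \approx -0.001016$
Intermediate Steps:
$U{\left(D,f \right)} = -7 + \frac{f}{2}$
$\frac{x{\left(314 \right)}}{-377942} + \frac{U{\left(561,-163 \right)}}{478011} = \frac{314}{-377942} + \frac{-7 + \frac{1}{2} \left(-163\right)}{478011} = 314 \left(- \frac{1}{377942}\right) + \left(-7 - \frac{163}{2}\right) \frac{1}{478011} = - \frac{157}{188971} - \frac{59}{318674} = - \frac{61181107}{60220144454}$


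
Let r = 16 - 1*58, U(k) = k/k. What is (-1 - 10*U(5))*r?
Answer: 462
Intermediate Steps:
U(k) = 1
r = -42 (r = 16 - 58 = -42)
(-1 - 10*U(5))*r = (-1 - 10*1)*(-42) = (-1 - 10)*(-42) = -11*(-42) = 462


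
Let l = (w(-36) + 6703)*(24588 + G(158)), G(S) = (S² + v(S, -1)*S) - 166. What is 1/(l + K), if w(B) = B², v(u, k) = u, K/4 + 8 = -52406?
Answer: 1/594515994 ≈ 1.6820e-9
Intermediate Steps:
K = -209656 (K = -32 + 4*(-52406) = -32 - 209624 = -209656)
G(S) = -166 + 2*S² (G(S) = (S² + S*S) - 166 = (S² + S²) - 166 = 2*S² - 166 = -166 + 2*S²)
l = 594725650 (l = ((-36)² + 6703)*(24588 + (-166 + 2*158²)) = (1296 + 6703)*(24588 + (-166 + 2*24964)) = 7999*(24588 + (-166 + 49928)) = 7999*(24588 + 49762) = 7999*74350 = 594725650)
1/(l + K) = 1/(594725650 - 209656) = 1/594515994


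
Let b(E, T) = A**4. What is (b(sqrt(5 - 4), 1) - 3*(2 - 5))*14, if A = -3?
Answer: 1260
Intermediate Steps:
b(E, T) = 81 (b(E, T) = (-3)**4 = 81)
(b(sqrt(5 - 4), 1) - 3*(2 - 5))*14 = (81 - 3*(2 - 5))*14 = (81 - 3*(-3))*14 = (81 - 1*(-9))*14 = (81 + 9)*14 = 90*14 = 1260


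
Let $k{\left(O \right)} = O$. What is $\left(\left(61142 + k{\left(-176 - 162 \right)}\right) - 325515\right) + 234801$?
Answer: $-29910$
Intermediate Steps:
$\left(\left(61142 + k{\left(-176 - 162 \right)}\right) - 325515\right) + 234801 = \left(\left(61142 - 338\right) - 325515\right) + 234801 = \left(60804 - 325515\right) + 234801 = -264711 + 234801 = -29910$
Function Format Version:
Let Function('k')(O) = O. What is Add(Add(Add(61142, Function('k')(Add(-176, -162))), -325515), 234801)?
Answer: -29910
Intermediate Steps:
Add(Add(Add(61142, Function('k')(Add(-176, -162))), -325515), 234801) = Add(Add(Add(61142, Add(-176, -162)), -325515), 234801) = Add(Add(Add(61142, -338), -325515), 234801) = Add(Add(60804, -325515), 234801) = Add(-264711, 234801) = -29910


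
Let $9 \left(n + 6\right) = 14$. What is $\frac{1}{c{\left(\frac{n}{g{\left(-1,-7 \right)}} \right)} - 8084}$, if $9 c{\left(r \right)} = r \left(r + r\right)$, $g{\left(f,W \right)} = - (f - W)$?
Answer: $- \frac{6561}{53038324} \approx -0.0001237$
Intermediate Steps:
$g{\left(f,W \right)} = W - f$
$n = - \frac{40}{9}$ ($n = -6 + \frac{1}{9} \cdot 14 = -6 + \frac{14}{9} = - \frac{40}{9} \approx -4.4444$)
$c{\left(r \right)} = \frac{2 r^{2}}{9}$ ($c{\left(r \right)} = \frac{r \left(r + r\right)}{9} = \frac{r 2 r}{9} = \frac{2 r^{2}}{9}$)
$\frac{1}{c{\left(\frac{n}{g{\left(-1,-7 \right)}} \right)} - 8084} = \frac{1}{\frac{2 \left(- \frac{40}{9 \left(-7 - -1\right)}\right)^{2}}{9} - 8084} = \frac{1}{\frac{2 \left(- \frac{40}{9 \left(-7 + 1\right)}\right)^{2}}{9} - 8084} = \frac{1}{\frac{2 \left(- \frac{40}{9 \left(-6\right)}\right)^{2}}{9} - 8084} = \frac{1}{\frac{2 \left(\left(- \frac{40}{9}\right) \left(- \frac{1}{6}\right)\right)^{2}}{9} - 8084} = \frac{1}{\frac{2 \left(\frac{20}{27}\right)^{2}}{9} - 8084} = \frac{1}{\frac{2}{9} \cdot \frac{400}{729} - 8084} = \frac{1}{\frac{800}{6561} - 8084} = \frac{1}{- \frac{53038324}{6561}} = - \frac{6561}{53038324}$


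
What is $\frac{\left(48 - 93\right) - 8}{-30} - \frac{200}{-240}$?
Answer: $\frac{13}{5} \approx 2.6$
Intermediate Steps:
$\frac{\left(48 - 93\right) - 8}{-30} - \frac{200}{-240} = \left(-45 - 8\right) \left(- \frac{1}{30}\right) - - \frac{5}{6} = \left(-53\right) \left(- \frac{1}{30}\right) + \frac{5}{6} = \frac{53}{30} + \frac{5}{6} = \frac{13}{5}$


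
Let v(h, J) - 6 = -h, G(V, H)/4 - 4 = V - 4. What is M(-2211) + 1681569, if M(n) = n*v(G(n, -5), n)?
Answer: -17885781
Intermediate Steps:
G(V, H) = 4*V (G(V, H) = 16 + 4*(V - 4) = 16 + 4*(-4 + V) = 16 + (-16 + 4*V) = 4*V)
v(h, J) = 6 - h
M(n) = n*(6 - 4*n)
M(-2211) + 1681569 = 2*(-2211)*(3 - 2*(-2211)) + 1681569 = 2*(-2211)*(3 + 4422) + 1681569 = 2*(-2211)*4425 + 1681569 = -19567350 + 1681569 = -17885781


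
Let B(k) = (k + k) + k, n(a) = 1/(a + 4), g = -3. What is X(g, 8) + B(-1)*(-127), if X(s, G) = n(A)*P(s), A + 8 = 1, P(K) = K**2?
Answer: 378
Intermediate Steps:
A = -7 (A = -8 + 1 = -7)
n(a) = 1/(4 + a)
B(k) = 3*k (B(k) = 2*k + k = 3*k)
X(s, G) = -s**2/3 (X(s, G) = s**2/(4 - 7) = s**2/(-3) = -s**2/3)
X(g, 8) + B(-1)*(-127) = -1/3*(-3)**2 + (3*(-1))*(-127) = -1/3*9 - 3*(-127) = -3 + 381 = 378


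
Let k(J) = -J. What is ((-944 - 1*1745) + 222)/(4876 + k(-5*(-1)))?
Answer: -2467/4871 ≈ -0.50647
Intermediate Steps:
((-944 - 1*1745) + 222)/(4876 + k(-5*(-1))) = ((-944 - 1*1745) + 222)/(4876 - (-5)*(-1)) = ((-944 - 1745) + 222)/(4876 - 1*5) = (-2689 + 222)/(4876 - 5) = -2467/4871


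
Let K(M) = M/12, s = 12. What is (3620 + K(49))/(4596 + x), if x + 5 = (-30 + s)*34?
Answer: 43489/47748 ≈ 0.91080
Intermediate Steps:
K(M) = M/12 (K(M) = M*(1/12) = M/12)
x = -617 (x = -5 + (-30 + 12)*34 = -5 - 18*34 = -5 - 612 = -617)
(3620 + K(49))/(4596 + x) = (3620 + (1/12)*49)/(4596 - 617) = (3620 + 49/12)/3979 = (43489/12)*(1/3979) = 43489/47748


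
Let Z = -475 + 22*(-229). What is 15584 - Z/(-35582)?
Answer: 554504375/35582 ≈ 15584.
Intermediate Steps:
Z = -5513 (Z = -475 - 5038 = -5513)
15584 - Z/(-35582) = 15584 - (-5513)/(-35582) = 15584 - (-5513)*(-1)/35582 = 15584 - 1*5513/35582 = 15584 - 5513/35582 = 554504375/35582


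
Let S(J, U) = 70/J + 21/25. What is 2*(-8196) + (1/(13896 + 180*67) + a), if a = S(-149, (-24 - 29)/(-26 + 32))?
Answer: -1584842754151/96686100 ≈ -16392.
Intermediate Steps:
S(J, U) = 21/25 + 70/J (S(J, U) = 70/J + 21*(1/25) = 70/J + 21/25 = 21/25 + 70/J)
a = 1379/3725 (a = 21/25 + 70/(-149) = 21/25 + 70*(-1/149) = 21/25 - 70/149 = 1379/3725 ≈ 0.37020)
2*(-8196) + (1/(13896 + 180*67) + a) = 2*(-8196) + (1/(13896 + 180*67) + 1379/3725) = -16392 + (1/(13896 + 12060) + 1379/3725) = -16392 + (1/25956 + 1379/3725) = -16392 + 35797049/96686100 = -1584842754151/96686100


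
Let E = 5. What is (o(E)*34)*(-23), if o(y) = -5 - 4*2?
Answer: 10166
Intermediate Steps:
o(y) = -13 (o(y) = -5 - 8 = -13)
(o(E)*34)*(-23) = -13*34*(-23) = -442*(-23) = 10166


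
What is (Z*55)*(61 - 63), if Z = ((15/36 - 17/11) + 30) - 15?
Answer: -9155/6 ≈ -1525.8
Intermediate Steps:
Z = 1831/132 (Z = ((15*(1/36) - 17*1/11) + 30) - 15 = ((5/12 - 17/11) + 30) - 15 = (-149/132 + 30) - 15 = 3811/132 - 15 = 1831/132 ≈ 13.871)
(Z*55)*(61 - 63) = ((1831/132)*55)*(61 - 63) = (9155/12)*(-2) = -9155/6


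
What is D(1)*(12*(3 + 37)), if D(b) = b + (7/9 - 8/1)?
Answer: -8960/3 ≈ -2986.7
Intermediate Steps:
D(b) = -65/9 + b (D(b) = b + (7*(1/9) - 8*1) = b + (7/9 - 8) = b - 65/9 = -65/9 + b)
D(1)*(12*(3 + 37)) = (-65/9 + 1)*(12*(3 + 37)) = -224*40/3 = -56/9*480 = -8960/3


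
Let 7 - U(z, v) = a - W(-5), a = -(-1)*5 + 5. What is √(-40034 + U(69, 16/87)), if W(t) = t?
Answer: I*√40042 ≈ 200.1*I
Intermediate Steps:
a = 10 (a = -1*(-5) + 5 = 5 + 5 = 10)
U(z, v) = -8 (U(z, v) = 7 - (10 - 1*(-5)) = 7 - (10 + 5) = 7 - 1*15 = 7 - 15 = -8)
√(-40034 + U(69, 16/87)) = √(-40034 - 8) = √(-40042) = I*√40042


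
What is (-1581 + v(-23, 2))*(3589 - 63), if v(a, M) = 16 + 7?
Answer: -5493508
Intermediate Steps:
v(a, M) = 23
(-1581 + v(-23, 2))*(3589 - 63) = (-1581 + 23)*(3589 - 63) = -1558*3526 = -5493508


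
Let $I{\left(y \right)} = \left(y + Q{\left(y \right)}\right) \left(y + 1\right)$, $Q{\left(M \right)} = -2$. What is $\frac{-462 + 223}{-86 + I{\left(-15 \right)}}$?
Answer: $- \frac{239}{152} \approx -1.5724$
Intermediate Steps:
$I{\left(y \right)} = \left(1 + y\right) \left(-2 + y\right)$ ($I{\left(y \right)} = \left(y - 2\right) \left(y + 1\right) = \left(-2 + y\right) \left(1 + y\right) = \left(1 + y\right) \left(-2 + y\right)$)
$\frac{-462 + 223}{-86 + I{\left(-15 \right)}} = \frac{-462 + 223}{-86 - \left(-13 - 225\right)} = - \frac{239}{-86 + \left(-2 + 225 + 15\right)} = - \frac{239}{-86 + 238} = - \frac{239}{152}$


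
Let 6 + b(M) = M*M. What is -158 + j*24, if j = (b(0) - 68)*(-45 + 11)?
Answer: 60226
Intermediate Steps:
b(M) = -6 + M**2 (b(M) = -6 + M*M = -6 + M**2)
j = 2516 (j = ((-6 + 0**2) - 68)*(-45 + 11) = ((-6 + 0) - 68)*(-34) = (-6 - 68)*(-34) = -74*(-34) = 2516)
-158 + j*24 = -158 + 2516*24 = -158 + 60384 = 60226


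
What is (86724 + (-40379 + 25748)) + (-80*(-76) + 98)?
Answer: 78271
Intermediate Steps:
(86724 + (-40379 + 25748)) + (-80*(-76) + 98) = (86724 - 14631) + (6080 + 98) = 72093 + 6178 = 78271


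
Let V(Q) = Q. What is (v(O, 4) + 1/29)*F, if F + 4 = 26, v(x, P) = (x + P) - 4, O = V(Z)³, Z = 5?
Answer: 79772/29 ≈ 2750.8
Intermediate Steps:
O = 125 (O = 5³ = 125)
v(x, P) = -4 + P + x (v(x, P) = (P + x) - 4 = -4 + P + x)
F = 22 (F = -4 + 26 = 22)
(v(O, 4) + 1/29)*F = ((-4 + 4 + 125) + 1/29)*22 = (125 + 1/29)*22 = (3626/29)*22 = 79772/29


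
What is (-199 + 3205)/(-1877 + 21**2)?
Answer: -1503/718 ≈ -2.0933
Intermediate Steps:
(-199 + 3205)/(-1877 + 21**2) = 3006/(-1877 + 441) = 3006/(-1436) = 3006*(-1/1436) = -1503/718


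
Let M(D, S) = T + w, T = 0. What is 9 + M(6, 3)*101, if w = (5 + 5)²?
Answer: 10109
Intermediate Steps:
w = 100 (w = 10² = 100)
M(D, S) = 100 (M(D, S) = 0 + 100 = 100)
9 + M(6, 3)*101 = 9 + 100*101 = 9 + 10100 = 10109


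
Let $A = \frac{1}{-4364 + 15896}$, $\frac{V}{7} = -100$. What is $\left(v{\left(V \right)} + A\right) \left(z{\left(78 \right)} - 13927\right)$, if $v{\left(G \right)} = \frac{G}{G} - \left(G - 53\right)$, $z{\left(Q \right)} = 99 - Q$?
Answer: $- \frac{60457231937}{5766} \approx -1.0485 \cdot 10^{7}$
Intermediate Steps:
$V = -700$ ($V = 7 \left(-100\right) = -700$)
$A = \frac{1}{11532} \approx 8.6715 \cdot 10^{-5}$
$v{\left(G \right)} = 54 - G$ ($v{\left(G \right)} = 1 - \left(-53 + G\right) = 54 - G$)
$\left(v{\left(V \right)} + A\right) \left(z{\left(78 \right)} - 13927\right) = \left(\left(54 - -700\right) + \frac{1}{11532}\right) \left(\left(99 - 78\right) - 13927\right) = \left(\left(54 + 700\right) + \frac{1}{11532}\right) \left(\left(99 - 78\right) - 13927\right) = \left(754 + \frac{1}{11532}\right) \left(21 - 13927\right) = \frac{8695129}{11532} \left(-13906\right) = - \frac{60457231937}{5766}$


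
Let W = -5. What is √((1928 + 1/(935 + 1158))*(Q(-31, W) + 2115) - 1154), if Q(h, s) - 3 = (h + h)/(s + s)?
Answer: √106128469923/161 ≈ 2023.4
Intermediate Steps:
Q(h, s) = 3 + h/s (Q(h, s) = 3 + (h + h)/(s + s) = 3 + (2*h)/((2*s)) = 3 + (2*h)*(1/(2*s)) = 3 + h/s)
√((1928 + 1/(935 + 1158))*(Q(-31, W) + 2115) - 1154) = √((1928 + 1/(935 + 1158))*((3 - 31/(-5)) + 2115) - 1154) = √((1928 + 1/2093)*((3 - 31*(-⅕)) + 2115) - 1154) = √((1928 + 1/2093)*((3 + 31/5) + 2115) - 1154) = √(4035305*(46/5 + 2115)/2093 - 1154) = √((4035305/2093)*(10621/5) - 1154) = √(659368837/161 - 1154) = √(659183043/161) = √106128469923/161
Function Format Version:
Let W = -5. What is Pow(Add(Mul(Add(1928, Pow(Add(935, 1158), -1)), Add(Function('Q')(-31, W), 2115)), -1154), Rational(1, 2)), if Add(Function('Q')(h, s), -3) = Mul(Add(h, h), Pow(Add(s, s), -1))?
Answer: Mul(Rational(1, 161), Pow(106128469923, Rational(1, 2))) ≈ 2023.4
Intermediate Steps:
Function('Q')(h, s) = Add(3, Mul(h, Pow(s, -1))) (Function('Q')(h, s) = Add(3, Mul(Add(h, h), Pow(Add(s, s), -1))) = Add(3, Mul(Mul(2, h), Pow(Mul(2, s), -1))) = Add(3, Mul(Mul(2, h), Mul(Rational(1, 2), Pow(s, -1)))) = Add(3, Mul(h, Pow(s, -1))))
Pow(Add(Mul(Add(1928, Pow(Add(935, 1158), -1)), Add(Function('Q')(-31, W), 2115)), -1154), Rational(1, 2)) = Pow(Add(Mul(Add(1928, Pow(Add(935, 1158), -1)), Add(Add(3, Mul(-31, Pow(-5, -1))), 2115)), -1154), Rational(1, 2)) = Pow(Add(Mul(Add(1928, Pow(2093, -1)), Add(Add(3, Mul(-31, Rational(-1, 5))), 2115)), -1154), Rational(1, 2)) = Pow(Add(Mul(Add(1928, Rational(1, 2093)), Add(Add(3, Rational(31, 5)), 2115)), -1154), Rational(1, 2)) = Pow(Add(Mul(Rational(4035305, 2093), Add(Rational(46, 5), 2115)), -1154), Rational(1, 2)) = Pow(Add(Mul(Rational(4035305, 2093), Rational(10621, 5)), -1154), Rational(1, 2)) = Pow(Add(Rational(659368837, 161), -1154), Rational(1, 2)) = Pow(Rational(659183043, 161), Rational(1, 2)) = Mul(Rational(1, 161), Pow(106128469923, Rational(1, 2)))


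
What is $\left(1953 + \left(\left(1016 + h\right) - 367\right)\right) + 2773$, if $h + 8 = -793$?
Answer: $4574$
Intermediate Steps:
$h = -801$ ($h = -8 - 793 = -801$)
$\left(1953 + \left(\left(1016 + h\right) - 367\right)\right) + 2773 = \left(1953 + \left(\left(1016 - 801\right) - 367\right)\right) + 2773 = \left(1953 + \left(215 - 367\right)\right) + 2773 = \left(1953 - 152\right) + 2773 = 1801 + 2773 = 4574$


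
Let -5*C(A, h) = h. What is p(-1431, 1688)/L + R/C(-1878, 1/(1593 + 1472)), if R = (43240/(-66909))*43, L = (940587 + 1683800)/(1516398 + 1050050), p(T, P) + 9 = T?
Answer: 74532215908878920/175595109783 ≈ 4.2446e+5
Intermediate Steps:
p(T, P) = -9 + T
L = 2624387/2566448 ≈ 1.0226
C(A, h) = -h/5
R = -1859320/66909 (R = (43240*(-1/66909))*43 = -43240/66909*43 = -1859320/66909 ≈ -27.789)
p(-1431, 1688)/L + R/C(-1878, 1/(1593 + 1472)) = (-9 - 1431)/(2624387/2566448) - 1859320/(66909*((-1/(5*(1593 + 1472))))) = -1440*2566448/2624387 - 1859320/(66909*((-1/5/3065))) = -3695685120/2624387 - 1859320/(66909*((-1/5*1/3065))) = -3695685120/2624387 - 1859320/(66909*(-1/15325)) = -3695685120/2624387 - 1859320/66909*(-15325) = -3695685120/2624387 + 28494079000/66909 = 74532215908878920/175595109783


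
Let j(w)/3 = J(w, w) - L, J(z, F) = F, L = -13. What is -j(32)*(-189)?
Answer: 25515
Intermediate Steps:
j(w) = 39 + 3*w (j(w) = 3*(w - 1*(-13)) = 3*(w + 13) = 3*(13 + w) = 39 + 3*w)
-j(32)*(-189) = -(39 + 3*32)*(-189) = -(39 + 96)*(-189) = -1*135*(-189) = -135*(-189) = 25515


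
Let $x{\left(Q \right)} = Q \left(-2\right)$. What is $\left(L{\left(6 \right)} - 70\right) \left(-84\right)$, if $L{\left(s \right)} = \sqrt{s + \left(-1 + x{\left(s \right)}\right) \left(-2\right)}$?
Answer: $5880 - 336 \sqrt{2} \approx 5404.8$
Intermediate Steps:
$x{\left(Q \right)} = - 2 Q$
$L{\left(s \right)} = \sqrt{2 + 5 s}$ ($L{\left(s \right)} = \sqrt{s + \left(-1 - 2 s\right) \left(-2\right)} = \sqrt{s + \left(2 + 4 s\right)} = \sqrt{2 + 5 s}$)
$\left(L{\left(6 \right)} - 70\right) \left(-84\right) = \left(\sqrt{2 + 5 \cdot 6} - 70\right) \left(-84\right) = \left(\sqrt{2 + 30} - 70\right) \left(-84\right) = \left(\sqrt{32} - 70\right) \left(-84\right) = \left(4 \sqrt{2} - 70\right) \left(-84\right) = \left(-70 + 4 \sqrt{2}\right) \left(-84\right) = 5880 - 336 \sqrt{2}$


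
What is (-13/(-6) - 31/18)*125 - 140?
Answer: -760/9 ≈ -84.444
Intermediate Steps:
(-13/(-6) - 31/18)*125 - 140 = (-13*(-1/6) - 31*1/18)*125 - 140 = (13/6 - 31/18)*125 - 140 = (4/9)*125 - 140 = 500/9 - 140 = -760/9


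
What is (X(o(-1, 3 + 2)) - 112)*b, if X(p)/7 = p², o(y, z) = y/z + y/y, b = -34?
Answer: 91392/25 ≈ 3655.7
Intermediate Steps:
o(y, z) = 1 + y/z (o(y, z) = y/z + 1 = 1 + y/z)
X(p) = 7*p²
(X(o(-1, 3 + 2)) - 112)*b = (7*((-1 + (3 + 2))/(3 + 2))² - 112)*(-34) = (7*((-1 + 5)/5)² - 112)*(-34) = (7*((⅕)*4)² - 112)*(-34) = (7*(⅘)² - 112)*(-34) = (7*(16/25) - 112)*(-34) = (112/25 - 112)*(-34) = -2688/25*(-34) = 91392/25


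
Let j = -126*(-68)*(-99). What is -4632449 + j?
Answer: -5480681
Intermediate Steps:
j = -848232 (j = 8568*(-99) = -848232)
-4632449 + j = -4632449 - 848232 = -5480681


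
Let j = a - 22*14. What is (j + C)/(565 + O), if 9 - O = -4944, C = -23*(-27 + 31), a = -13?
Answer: -413/5518 ≈ -0.074846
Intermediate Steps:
C = -92 (C = -23*4 = -92)
O = 4953 (O = 9 - 1*(-4944) = 9 + 4944 = 4953)
j = -321 (j = -13 - 22*14 = -13 - 308 = -321)
(j + C)/(565 + O) = (-321 - 92)/(565 + 4953) = -413/5518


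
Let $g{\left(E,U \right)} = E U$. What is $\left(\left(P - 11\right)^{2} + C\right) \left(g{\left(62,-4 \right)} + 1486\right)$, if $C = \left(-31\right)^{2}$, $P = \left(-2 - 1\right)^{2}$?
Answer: $1194670$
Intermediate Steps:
$P = 9$ ($P = \left(-3\right)^{2} = 9$)
$C = 961$
$\left(\left(P - 11\right)^{2} + C\right) \left(g{\left(62,-4 \right)} + 1486\right) = \left(\left(9 - 11\right)^{2} + 961\right) \left(62 \left(-4\right) + 1486\right) = \left(\left(9 - 11\right)^{2} + 961\right) \left(-248 + 1486\right) = \left(\left(-2\right)^{2} + 961\right) 1238 = \left(4 + 961\right) 1238 = 965 \cdot 1238 = 1194670$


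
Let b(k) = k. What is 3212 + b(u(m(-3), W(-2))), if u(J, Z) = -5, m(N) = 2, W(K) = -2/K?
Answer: 3207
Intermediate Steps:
3212 + b(u(m(-3), W(-2))) = 3212 - 5 = 3207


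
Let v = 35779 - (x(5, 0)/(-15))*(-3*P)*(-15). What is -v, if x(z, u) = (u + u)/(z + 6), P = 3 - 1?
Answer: -35779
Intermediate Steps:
P = 2
x(z, u) = 2*u/(6 + z) (x(z, u) = (2*u)/(6 + z) = 2*u/(6 + z))
v = 35779 (v = 35779 - ((2*0/(6 + 5))/(-15))*(-3*2)*(-15) = 35779 - ((2*0/11)*(-1/15))*(-6)*(-15) = 35779 - ((2*0*(1/11))*(-1/15))*(-6)*(-15) = 35779 - (0*(-1/15))*(-6)*(-15) = 35779 - 0*(-6)*(-15) = 35779 - 0*(-15) = 35779 - 1*0 = 35779 + 0 = 35779)
-v = -1*35779 = -35779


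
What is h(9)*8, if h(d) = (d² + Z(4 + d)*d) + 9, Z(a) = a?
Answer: 1656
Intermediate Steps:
h(d) = 9 + d² + d*(4 + d) (h(d) = (d² + (4 + d)*d) + 9 = (d² + d*(4 + d)) + 9 = 9 + d² + d*(4 + d))
h(9)*8 = (9 + 9² + 9*(4 + 9))*8 = (9 + 81 + 9*13)*8 = (9 + 81 + 117)*8 = 207*8 = 1656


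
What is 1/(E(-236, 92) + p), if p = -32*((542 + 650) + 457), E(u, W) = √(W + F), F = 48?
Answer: -13192/696115421 - √35/1392230842 ≈ -1.8955e-5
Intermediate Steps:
E(u, W) = √(48 + W) (E(u, W) = √(W + 48) = √(48 + W))
p = -52768 (p = -32*(1192 + 457) = -32*1649 = -52768)
1/(E(-236, 92) + p) = 1/(√(48 + 92) - 52768) = 1/(√140 - 52768) = 1/(2*√35 - 52768) = 1/(-52768 + 2*√35)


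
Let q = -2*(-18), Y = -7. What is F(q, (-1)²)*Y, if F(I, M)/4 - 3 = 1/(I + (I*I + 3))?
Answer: -112168/1335 ≈ -84.021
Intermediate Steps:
q = 36
F(I, M) = 12 + 4/(3 + I + I²) (F(I, M) = 12 + 4/(I + (I*I + 3)) = 12 + 4/(I + (I² + 3)) = 12 + 4/(I + (3 + I²)) = 12 + 4/(3 + I + I²))
F(q, (-1)²)*Y = (4*(10 + 3*36 + 3*36²)/(3 + 36 + 36²))*(-7) = (4*(10 + 108 + 3*1296)/(3 + 36 + 1296))*(-7) = (4*(10 + 108 + 3888)/1335)*(-7) = (4*(1/1335)*4006)*(-7) = (16024/1335)*(-7) = -112168/1335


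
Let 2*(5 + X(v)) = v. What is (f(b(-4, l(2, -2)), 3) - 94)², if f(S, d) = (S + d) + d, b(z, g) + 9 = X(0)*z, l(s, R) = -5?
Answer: 5929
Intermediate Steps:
X(v) = -5 + v/2
b(z, g) = -9 - 5*z (b(z, g) = -9 + (-5 + (½)*0)*z = -9 + (-5 + 0)*z = -9 - 5*z)
f(S, d) = S + 2*d
(f(b(-4, l(2, -2)), 3) - 94)² = (((-9 - 5*(-4)) + 2*3) - 94)² = (((-9 + 20) + 6) - 94)² = ((11 + 6) - 94)² = (17 - 94)² = (-77)² = 5929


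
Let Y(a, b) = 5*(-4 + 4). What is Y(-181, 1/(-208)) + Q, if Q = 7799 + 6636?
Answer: 14435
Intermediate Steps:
Y(a, b) = 0 (Y(a, b) = 5*0 = 0)
Q = 14435
Y(-181, 1/(-208)) + Q = 0 + 14435 = 14435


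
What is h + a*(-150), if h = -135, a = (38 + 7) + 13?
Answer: -8835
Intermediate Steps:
a = 58 (a = 45 + 13 = 58)
h + a*(-150) = -135 + 58*(-150) = -135 - 8700 = -8835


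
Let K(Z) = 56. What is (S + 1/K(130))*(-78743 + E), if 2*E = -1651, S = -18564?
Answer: 165436119871/112 ≈ 1.4771e+9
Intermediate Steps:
E = -1651/2 (E = (1/2)*(-1651) = -1651/2 ≈ -825.50)
(S + 1/K(130))*(-78743 + E) = (-18564 + 1/56)*(-78743 - 1651/2) = (-18564 + 1/56)*(-159137/2) = -1039583/56*(-159137/2) = 165436119871/112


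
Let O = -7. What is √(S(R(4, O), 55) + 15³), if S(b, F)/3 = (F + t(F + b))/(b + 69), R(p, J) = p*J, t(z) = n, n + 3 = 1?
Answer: √5679894/41 ≈ 58.128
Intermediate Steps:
n = -2 (n = -3 + 1 = -2)
t(z) = -2
R(p, J) = J*p
S(b, F) = 3*(-2 + F)/(69 + b) (S(b, F) = 3*((F - 2)/(b + 69)) = 3*((-2 + F)/(69 + b)) = 3*(-2 + F)/(69 + b))
√(S(R(4, O), 55) + 15³) = √(3*(-2 + 55)/(69 - 7*4) + 15³) = √(3*53/(69 - 28) + 3375) = √(3*53/41 + 3375) = √(3*(1/41)*53 + 3375) = √(159/41 + 3375) = √(138534/41) = √5679894/41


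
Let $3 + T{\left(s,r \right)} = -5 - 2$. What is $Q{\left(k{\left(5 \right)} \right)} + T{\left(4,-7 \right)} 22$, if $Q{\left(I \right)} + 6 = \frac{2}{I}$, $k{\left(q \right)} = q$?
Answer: $- \frac{1128}{5} \approx -225.6$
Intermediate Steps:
$T{\left(s,r \right)} = -10$ ($T{\left(s,r \right)} = -3 - 7 = -10$)
$Q{\left(I \right)} = -6 + \frac{2}{I}$
$Q{\left(k{\left(5 \right)} \right)} + T{\left(4,-7 \right)} 22 = \left(-6 + \frac{2}{5}\right) - 220 = - \frac{28}{5} - 220 = - \frac{1128}{5}$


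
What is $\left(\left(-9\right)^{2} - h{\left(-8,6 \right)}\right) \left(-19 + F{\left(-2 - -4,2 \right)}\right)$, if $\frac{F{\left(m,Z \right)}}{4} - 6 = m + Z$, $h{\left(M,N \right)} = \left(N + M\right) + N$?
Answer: $1617$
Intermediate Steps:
$h{\left(M,N \right)} = M + 2 N$ ($h{\left(M,N \right)} = \left(M + N\right) + N = M + 2 N$)
$F{\left(m,Z \right)} = 24 + 4 Z + 4 m$ ($F{\left(m,Z \right)} = 24 + 4 \left(m + Z\right) = 24 + 4 \left(Z + m\right) = 24 + \left(4 Z + 4 m\right) = 24 + 4 Z + 4 m$)
$\left(\left(-9\right)^{2} - h{\left(-8,6 \right)}\right) \left(-19 + F{\left(-2 - -4,2 \right)}\right) = \left(\left(-9\right)^{2} - \left(-8 + 2 \cdot 6\right)\right) \left(-19 + \left(24 + 4 \cdot 2 + 4 \left(-2 - -4\right)\right)\right) = \left(81 - \left(-8 + 12\right)\right) \left(-19 + \left(24 + 8 + 4 \left(-2 + 4\right)\right)\right) = \left(81 - 4\right) \left(-19 + \left(24 + 8 + 4 \cdot 2\right)\right) = \left(81 - 4\right) \left(-19 + \left(24 + 8 + 8\right)\right) = 77 \left(-19 + 40\right) = 77 \cdot 21 = 1617$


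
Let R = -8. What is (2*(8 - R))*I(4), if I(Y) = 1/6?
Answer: 16/3 ≈ 5.3333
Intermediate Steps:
I(Y) = ⅙
(2*(8 - R))*I(4) = (2*(8 - 1*(-8)))*(⅙) = (2*(8 + 8))*(⅙) = (2*16)*(⅙) = 32*(⅙) = 16/3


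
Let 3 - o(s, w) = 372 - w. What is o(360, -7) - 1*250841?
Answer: -251217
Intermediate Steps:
o(s, w) = -369 + w (o(s, w) = 3 - (372 - w) = 3 + (-372 + w) = -369 + w)
o(360, -7) - 1*250841 = (-369 - 7) - 1*250841 = -376 - 250841 = -251217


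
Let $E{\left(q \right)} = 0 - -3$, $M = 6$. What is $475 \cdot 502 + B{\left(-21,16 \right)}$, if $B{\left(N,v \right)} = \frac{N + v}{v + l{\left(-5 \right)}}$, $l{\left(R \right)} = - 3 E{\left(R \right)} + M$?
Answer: $\frac{3099845}{13} \approx 2.3845 \cdot 10^{5}$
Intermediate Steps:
$E{\left(q \right)} = 3$ ($E{\left(q \right)} = 0 + 3 = 3$)
$l{\left(R \right)} = -3$ ($l{\left(R \right)} = \left(-3\right) 3 + 6 = -9 + 6 = -3$)
$B{\left(N,v \right)} = \frac{N + v}{-3 + v}$ ($B{\left(N,v \right)} = \frac{N + v}{v - 3} = \frac{N + v}{-3 + v}$)
$475 \cdot 502 + B{\left(-21,16 \right)} = 475 \cdot 502 + \frac{-21 + 16}{-3 + 16} = 238450 + \frac{1}{13} \left(-5\right) = 238450 - \frac{5}{13} = \frac{3099845}{13}$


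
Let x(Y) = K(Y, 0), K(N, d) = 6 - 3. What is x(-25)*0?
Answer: 0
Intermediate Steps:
K(N, d) = 3
x(Y) = 3
x(-25)*0 = 3*0 = 0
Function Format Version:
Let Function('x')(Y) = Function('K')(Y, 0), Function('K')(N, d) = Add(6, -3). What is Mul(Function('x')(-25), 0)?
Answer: 0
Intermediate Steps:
Function('K')(N, d) = 3
Function('x')(Y) = 3
Mul(Function('x')(-25), 0) = Mul(3, 0) = 0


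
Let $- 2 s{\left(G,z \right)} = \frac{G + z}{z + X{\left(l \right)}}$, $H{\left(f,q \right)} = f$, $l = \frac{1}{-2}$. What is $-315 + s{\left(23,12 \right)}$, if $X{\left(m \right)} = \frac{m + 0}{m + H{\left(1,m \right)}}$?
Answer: $- \frac{6965}{22} \approx -316.59$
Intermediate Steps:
$l = - \frac{1}{2} \approx -0.5$
$X{\left(m \right)} = \frac{m}{1 + m}$ ($X{\left(m \right)} = \frac{m + 0}{m + 1} = \frac{m}{1 + m}$)
$s{\left(G,z \right)} = - \frac{G + z}{2 \left(-1 + z\right)}$ ($s{\left(G,z \right)} = - \frac{\left(G + z\right) \frac{1}{z - \frac{1}{2 \left(1 - \frac{1}{2}\right)}}}{2} = - \frac{\left(G + z\right) \frac{1}{z - \frac{\frac{1}{\frac{1}{2}}}{2}}}{2} = - \frac{\left(G + z\right) \frac{1}{z - 1}}{2} = - \frac{\left(G + z\right) \frac{1}{-1 + z}}{2} = - \frac{\frac{1}{-1 + z} \left(G + z\right)}{2} = - \frac{G + z}{2 \left(-1 + z\right)}$)
$-315 + s{\left(23,12 \right)} = -315 + \frac{\left(-1\right) 23 - 12}{2 \left(-1 + 12\right)} = -315 + \frac{-23 - 12}{2 \cdot 11} = -315 + \frac{1}{2} \cdot \frac{1}{11} \left(-35\right) = -315 - \frac{35}{22} = - \frac{6965}{22}$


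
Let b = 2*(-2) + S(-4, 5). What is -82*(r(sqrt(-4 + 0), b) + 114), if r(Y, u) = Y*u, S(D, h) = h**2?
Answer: -9348 - 3444*I ≈ -9348.0 - 3444.0*I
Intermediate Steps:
b = 21 (b = 2*(-2) + 5**2 = -4 + 25 = 21)
-82*(r(sqrt(-4 + 0), b) + 114) = -82*(sqrt(-4 + 0)*21 + 114) = -82*(sqrt(-4)*21 + 114) = -82*((2*I)*21 + 114) = -82*(42*I + 114) = -82*(114 + 42*I) = -9348 - 3444*I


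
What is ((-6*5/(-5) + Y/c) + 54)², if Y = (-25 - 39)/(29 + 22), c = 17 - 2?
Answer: 2100938896/585225 ≈ 3590.0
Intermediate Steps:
c = 15
Y = -64/51 ≈ -1.2549
((-6*5/(-5) + Y/c) + 54)² = ((-6*5/(-5) - 64/51/15) + 54)² = ((-30*(-⅕) - 64/51*1/15) + 54)² = ((6 - 64/765) + 54)² = (4526/765 + 54)² = (45836/765)² = 2100938896/585225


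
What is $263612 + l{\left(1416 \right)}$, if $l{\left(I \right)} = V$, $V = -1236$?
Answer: $262376$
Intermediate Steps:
$l{\left(I \right)} = -1236$
$263612 + l{\left(1416 \right)} = 263612 - 1236 = 262376$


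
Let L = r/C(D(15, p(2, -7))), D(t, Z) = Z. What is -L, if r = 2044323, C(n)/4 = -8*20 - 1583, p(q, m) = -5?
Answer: 681441/2324 ≈ 293.22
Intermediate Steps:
C(n) = -6972 (C(n) = 4*(-8*20 - 1583) = 4*(-160 - 1583) = 4*(-1743) = -6972)
L = -681441/2324 (L = 2044323/(-6972) = 2044323*(-1/6972) = -681441/2324 ≈ -293.22)
-L = -1*(-681441/2324) = 681441/2324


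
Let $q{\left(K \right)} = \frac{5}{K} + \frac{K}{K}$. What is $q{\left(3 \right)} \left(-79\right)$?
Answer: $- \frac{632}{3} \approx -210.67$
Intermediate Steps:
$q{\left(K \right)} = 1 + \frac{5}{K}$ ($q{\left(K \right)} = \frac{5}{K} + 1 = 1 + \frac{5}{K}$)
$q{\left(3 \right)} \left(-79\right) = \frac{5 + 3}{3} \left(-79\right) = \frac{1}{3} \cdot 8 \left(-79\right) = \frac{8}{3} \left(-79\right) = - \frac{632}{3}$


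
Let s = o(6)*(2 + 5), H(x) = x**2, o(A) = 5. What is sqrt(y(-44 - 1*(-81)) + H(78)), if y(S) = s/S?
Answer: sqrt(8330291)/37 ≈ 78.006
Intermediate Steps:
s = 35 (s = 5*(2 + 5) = 5*7 = 35)
y(S) = 35/S
sqrt(y(-44 - 1*(-81)) + H(78)) = sqrt(35/(-44 - 1*(-81)) + 78**2) = sqrt(35/(-44 + 81) + 6084) = sqrt(35/37 + 6084) = sqrt(225143/37) = sqrt(8330291)/37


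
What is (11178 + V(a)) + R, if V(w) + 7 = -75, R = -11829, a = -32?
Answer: -733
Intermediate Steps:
V(w) = -82 (V(w) = -7 - 75 = -82)
(11178 + V(a)) + R = (11178 - 82) - 11829 = 11096 - 11829 = -733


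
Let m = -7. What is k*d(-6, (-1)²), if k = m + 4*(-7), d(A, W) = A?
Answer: 210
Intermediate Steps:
k = -35 (k = -7 + 4*(-7) = -7 - 28 = -35)
k*d(-6, (-1)²) = -35*(-6) = 210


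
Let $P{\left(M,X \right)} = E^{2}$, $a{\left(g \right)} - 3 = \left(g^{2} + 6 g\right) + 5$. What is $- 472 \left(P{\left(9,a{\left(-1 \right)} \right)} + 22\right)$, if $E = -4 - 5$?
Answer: $-48616$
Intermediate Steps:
$E = -9$
$a{\left(g \right)} = 8 + g^{2} + 6 g$ ($a{\left(g \right)} = 3 + \left(\left(g^{2} + 6 g\right) + 5\right) = 3 + \left(5 + g^{2} + 6 g\right) = 8 + g^{2} + 6 g$)
$P{\left(M,X \right)} = 81$ ($P{\left(M,X \right)} = \left(-9\right)^{2} = 81$)
$- 472 \left(P{\left(9,a{\left(-1 \right)} \right)} + 22\right) = - 472 \left(81 + 22\right) = \left(-472\right) 103 = -48616$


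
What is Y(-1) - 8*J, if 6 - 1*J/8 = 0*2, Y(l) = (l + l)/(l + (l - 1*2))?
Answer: -767/2 ≈ -383.50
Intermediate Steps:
Y(l) = 2*l/(-2 + 2*l) (Y(l) = (2*l)/(l + (l - 2)) = (2*l)/(l + (-2 + l)) = (2*l)/(-2 + 2*l) = 2*l/(-2 + 2*l))
J = 48 (J = 48 - 0*2 = 48 - 8*0 = 48 + 0 = 48)
Y(-1) - 8*J = -1/(-1 - 1) - 8*48 = -1/(-2) - 384 = -1*(-½) - 384 = ½ - 384 = -767/2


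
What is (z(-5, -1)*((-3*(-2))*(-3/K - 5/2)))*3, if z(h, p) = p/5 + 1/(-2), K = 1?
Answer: 693/10 ≈ 69.300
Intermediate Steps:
z(h, p) = -½ + p/5 (z(h, p) = p*(⅕) + 1*(-½) = p/5 - ½ = -½ + p/5)
(z(-5, -1)*((-3*(-2))*(-3/K - 5/2)))*3 = ((-½ + (⅕)*(-1))*((-3*(-2))*(-3/1 - 5/2)))*3 = ((-½ - ⅕)*(6*(-3*1 - 5*½)))*3 = -21*(-3 - 5/2)/5*3 = -21*(-11)/(5*2)*3 = -7/10*(-33)*3 = (231/10)*3 = 693/10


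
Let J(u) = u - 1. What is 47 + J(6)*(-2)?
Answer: 37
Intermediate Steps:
J(u) = -1 + u
47 + J(6)*(-2) = 47 + (-1 + 6)*(-2) = 47 + 5*(-2) = 47 - 10 = 37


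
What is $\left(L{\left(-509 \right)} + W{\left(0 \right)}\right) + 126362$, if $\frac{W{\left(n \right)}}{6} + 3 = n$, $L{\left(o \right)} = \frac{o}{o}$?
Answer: $126345$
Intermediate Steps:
$L{\left(o \right)} = 1$
$W{\left(n \right)} = -18 + 6 n$
$\left(L{\left(-509 \right)} + W{\left(0 \right)}\right) + 126362 = \left(1 + \left(-18 + 6 \cdot 0\right)\right) + 126362 = \left(1 + \left(-18 + 0\right)\right) + 126362 = \left(1 - 18\right) + 126362 = -17 + 126362 = 126345$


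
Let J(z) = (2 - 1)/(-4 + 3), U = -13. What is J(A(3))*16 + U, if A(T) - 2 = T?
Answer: -29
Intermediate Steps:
A(T) = 2 + T
J(z) = -1 (J(z) = 1/(-1) = 1*(-1) = -1)
J(A(3))*16 + U = -1*16 - 13 = -16 - 13 = -29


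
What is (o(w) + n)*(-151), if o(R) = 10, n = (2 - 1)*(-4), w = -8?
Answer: -906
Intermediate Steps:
n = -4 (n = 1*(-4) = -4)
(o(w) + n)*(-151) = (10 - 4)*(-151) = 6*(-151) = -906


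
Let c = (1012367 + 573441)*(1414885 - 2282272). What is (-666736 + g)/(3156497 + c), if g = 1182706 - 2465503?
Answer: 102607/72395057221 ≈ 1.4173e-6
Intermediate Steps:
c = -1375509243696 (c = 1585808*(-867387) = -1375509243696)
g = -1282797
(-666736 + g)/(3156497 + c) = (-666736 - 1282797)/(3156497 - 1375509243696) = -1949533/(-1375506087199) = -1949533*(-1/1375506087199) = 102607/72395057221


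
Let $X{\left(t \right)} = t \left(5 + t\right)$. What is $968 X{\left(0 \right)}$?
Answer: $0$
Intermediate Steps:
$968 X{\left(0 \right)} = 968 \cdot 0 \left(5 + 0\right) = 968 \cdot 0 \cdot 5 = 968 \cdot 0 = 0$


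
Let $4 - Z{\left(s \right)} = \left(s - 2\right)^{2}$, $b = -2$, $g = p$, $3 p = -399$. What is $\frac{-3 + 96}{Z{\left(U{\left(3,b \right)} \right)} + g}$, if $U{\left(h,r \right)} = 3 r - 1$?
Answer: $- \frac{31}{70} \approx -0.44286$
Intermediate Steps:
$p = -133$ ($p = \frac{1}{3} \left(-399\right) = -133$)
$g = -133$
$U{\left(h,r \right)} = -1 + 3 r$
$Z{\left(s \right)} = 4 - \left(-2 + s\right)^{2}$ ($Z{\left(s \right)} = 4 - \left(s - 2\right)^{2} = 4 - \left(-2 + s\right)^{2}$)
$\frac{-3 + 96}{Z{\left(U{\left(3,b \right)} \right)} + g} = \frac{-3 + 96}{\left(-1 + 3 \left(-2\right)\right) \left(4 - \left(-1 + 3 \left(-2\right)\right)\right) - 133} = \frac{93}{\left(-1 - 6\right) \left(4 - \left(-1 - 6\right)\right) - 133} = \frac{93}{- 7 \left(4 - -7\right) - 133} = \frac{93}{- 7 \left(4 + 7\right) - 133} = \frac{93}{\left(-7\right) 11 - 133} = \frac{93}{-77 - 133} = \frac{93}{-210} = 93 \left(- \frac{1}{210}\right) = - \frac{31}{70}$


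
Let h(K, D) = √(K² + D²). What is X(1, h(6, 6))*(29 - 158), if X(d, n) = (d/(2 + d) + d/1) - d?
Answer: -43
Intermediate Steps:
h(K, D) = √(D² + K²)
X(d, n) = d/(2 + d) (X(d, n) = (d/(2 + d) + d*1) - d = (d/(2 + d) + d) - d = (d + d/(2 + d)) - d = d/(2 + d))
X(1, h(6, 6))*(29 - 158) = (1/(2 + 1))*(29 - 158) = (1/3)*(-129) = (1*(⅓))*(-129) = (⅓)*(-129) = -43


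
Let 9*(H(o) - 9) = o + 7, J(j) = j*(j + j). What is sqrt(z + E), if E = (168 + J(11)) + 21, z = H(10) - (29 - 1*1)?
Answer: 5*sqrt(149)/3 ≈ 20.344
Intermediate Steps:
J(j) = 2*j**2 (J(j) = j*(2*j) = 2*j**2)
H(o) = 88/9 + o/9 (H(o) = 9 + (o + 7)/9 = 9 + (7 + o)/9 = 9 + (7/9 + o/9) = 88/9 + o/9)
z = -154/9 (z = (88/9 + (1/9)*10) - (29 - 1*1) = (88/9 + 10/9) - (29 - 1) = 98/9 - 1*28 = 98/9 - 28 = -154/9 ≈ -17.111)
E = 431 (E = (168 + 2*11**2) + 21 = (168 + 2*121) + 21 = (168 + 242) + 21 = 410 + 21 = 431)
sqrt(z + E) = sqrt(-154/9 + 431) = sqrt(3725/9) = 5*sqrt(149)/3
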